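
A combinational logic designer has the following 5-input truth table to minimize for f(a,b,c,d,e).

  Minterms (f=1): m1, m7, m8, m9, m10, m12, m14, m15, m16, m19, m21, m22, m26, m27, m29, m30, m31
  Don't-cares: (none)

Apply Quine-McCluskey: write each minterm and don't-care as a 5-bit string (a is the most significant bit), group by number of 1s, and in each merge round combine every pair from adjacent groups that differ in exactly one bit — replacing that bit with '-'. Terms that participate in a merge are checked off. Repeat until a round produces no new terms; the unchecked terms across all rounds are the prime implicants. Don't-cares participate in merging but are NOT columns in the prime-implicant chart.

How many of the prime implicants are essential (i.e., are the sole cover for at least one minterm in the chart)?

Round 0: 00001✓ 00111✓ 01000✓ 01001✓ 01010✓ 01100✓ 01110✓ 01111✓ 10000 10011✓ 10101✓ 10110✓ 11010✓ 11011✓ 11101✓ 11110✓ 11111✓
Round 1: -1010✓ -1110✓ -1111✓ 0-001 0-111 01-00✓ 01-10✓ 010-0✓ 0100- 011-0✓ 0111-✓ 1-011 1-101 1-110 11-10✓ 11-11✓ 1101-✓ 111-1 1111-✓
Round 2: -1-10 -111- 01--0 11-1-
PIs = {-1-10, -111-, 0-001, 0-111, 01--0, 0100-, 1-011, 1-101, 1-110, 10000, 11-1-, 111-1}
Coverage chart:
  m1: 0-001 ←essential
  m7: 0-111 ←essential
  m8: 01--0,0100-
  m9: 0-001,0100-
  m10: -1-10,01--0
  m12: 01--0 ←essential
  m14: -1-10,-111-,01--0
  m15: -111-,0-111
  m16: 10000 ←essential
  m19: 1-011 ←essential
  m21: 1-101 ←essential
  m22: 1-110 ←essential
  m26: -1-10,11-1-
  m27: 1-011,11-1-
  m29: 1-101,111-1
  m30: -1-10,-111-,1-110,11-1-
  m31: -111-,11-1-,111-1
Essential: 0-001, 0-111, 01--0, 1-011, 1-101, 1-110, 10000

7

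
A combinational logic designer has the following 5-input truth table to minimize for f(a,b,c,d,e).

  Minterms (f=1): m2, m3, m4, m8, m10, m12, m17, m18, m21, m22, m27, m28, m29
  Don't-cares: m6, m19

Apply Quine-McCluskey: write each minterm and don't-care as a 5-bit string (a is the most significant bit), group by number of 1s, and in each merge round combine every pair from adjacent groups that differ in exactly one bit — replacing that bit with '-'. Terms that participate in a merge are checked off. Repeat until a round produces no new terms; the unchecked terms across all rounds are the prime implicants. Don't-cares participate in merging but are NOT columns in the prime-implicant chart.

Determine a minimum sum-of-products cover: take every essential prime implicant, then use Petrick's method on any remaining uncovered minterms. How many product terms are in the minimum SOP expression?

7

Round 0: 00010✓ 00011✓ 00100✓ 00110✓ 01000✓ 01010✓ 01100✓ 10001✓ 10010✓ 10011✓ 10101✓ 10110✓ 11011✓ 11100✓ 11101✓
Round 1: -0010✓ -0011✓ -0110✓ -1100 0-010 0-100 00-10✓ 0001-✓ 001-0 01-00 010-0 1-011 1-101 10-01 10-10✓ 100-1 1001-✓ 1110-
Round 2: -0-10 -001-
PIs = {-0-10, -001-, -1100, 0-010, 0-100, 001-0, 01-00, 010-0, 1-011, 1-101, 10-01, 100-1, 1110-}
Coverage chart:
  m2: -0-10,-001-,0-010
  m3: -001- ←essential
  m4: 0-100,001-0
  m8: 01-00,010-0
  m10: 0-010,010-0
  m12: -1100,0-100,01-00
  m17: 10-01,100-1
  m18: -0-10,-001-
  m21: 1-101,10-01
  m22: -0-10 ←essential
  m27: 1-011 ←essential
  m28: -1100,1110-
  m29: 1-101,1110-
Essential: -0-10, -001-, 1-011
Petrick residual → 0-100, 010-0, 10-01, 1110-
Min cover (7 terms): b'de' + b'c'd + a'cd'e' + a'bc'e' + ac'de + ab'd'e + abcd'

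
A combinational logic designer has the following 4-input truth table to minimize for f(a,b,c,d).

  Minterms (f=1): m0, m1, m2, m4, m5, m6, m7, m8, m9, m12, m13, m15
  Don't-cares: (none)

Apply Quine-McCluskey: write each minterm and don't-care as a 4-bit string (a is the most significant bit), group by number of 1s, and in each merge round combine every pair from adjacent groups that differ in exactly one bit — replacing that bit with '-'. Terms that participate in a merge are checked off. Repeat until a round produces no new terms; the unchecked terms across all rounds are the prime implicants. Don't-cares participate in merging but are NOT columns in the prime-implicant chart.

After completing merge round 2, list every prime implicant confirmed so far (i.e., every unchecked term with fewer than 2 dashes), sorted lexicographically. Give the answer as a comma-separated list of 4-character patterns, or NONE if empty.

NONE

Round 0: 0000✓ 0001✓ 0010✓ 0100✓ 0101✓ 0110✓ 0111✓ 1000✓ 1001✓ 1100✓ 1101✓ 1111✓
Round 1: -000✓ -001✓ -100✓ -101✓ -111✓ 0-00✓ 0-01✓ 0-10✓ 00-0✓ 000-✓ 01-0✓ 01-1✓ 010-✓ 011-✓ 1-00✓ 1-01✓ 100-✓ 11-1✓ 110-✓
Round 2: --00✓ --01✓ -00-✓ -1-1 -10-✓ 0--0 0-0-✓ 01-- 1-0-✓
Round 3: --0-
PIs = {--0-, -1-1, 0--0, 01--}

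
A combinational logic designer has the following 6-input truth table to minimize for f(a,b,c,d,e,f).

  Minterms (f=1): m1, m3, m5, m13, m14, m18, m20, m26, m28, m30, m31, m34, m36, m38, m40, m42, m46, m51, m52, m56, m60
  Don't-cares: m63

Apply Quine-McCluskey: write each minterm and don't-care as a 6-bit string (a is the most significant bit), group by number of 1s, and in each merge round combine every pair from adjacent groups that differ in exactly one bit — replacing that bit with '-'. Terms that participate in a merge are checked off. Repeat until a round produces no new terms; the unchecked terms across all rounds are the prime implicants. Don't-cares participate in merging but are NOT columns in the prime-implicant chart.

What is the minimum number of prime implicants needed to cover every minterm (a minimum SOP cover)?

size-2^0 implicants → 000001(✓)  000011(✓)  000101(✓)  001101(✓)  001110(✓)  010010(✓)  010100(✓)  011010(✓)  011100(✓)  011110(✓)  011111(✓)  100010(✓)  100100(✓)  100110(✓)  101000(✓)  101010(✓)  101110(✓)  110011  110100(✓)  111000(✓)  111100(✓)  111111(✓)
size-2^1 implicants → -01110  -10100(✓)  -11100(✓)  -11111  0-1110  00-101  000-01  0000-1  01-010  01-100(✓)  011-10  0111-0  01111-  1-0100  1-1000  10-010(✓)  10-110(✓)  100-10(✓)  1001-0  101-10(✓)  1010-0  11-100(✓)  111-00
size-2^2 implicants → -1-100  10--10
Unchecked terms (primes): -01110, -1-100, -11111, 0-1110, 00-101, 000-01, 0000-1, 01-010, 011-10, 0111-0, 01111-, 1-0100, 1-1000, 10--10, 1001-0, 1010-0, 110011, 111-00
Minterm coverage:
  m1 ⊆ 000-01,0000-1
  m3 ⊆ 0000-1 [E]
  m5 ⊆ 00-101,000-01
  m13 ⊆ 00-101 [E]
  m14 ⊆ -01110,0-1110
  m18 ⊆ 01-010 [E]
  m20 ⊆ -1-100 [E]
  m26 ⊆ 01-010,011-10
  m28 ⊆ -1-100,0111-0
  m30 ⊆ 0-1110,011-10,0111-0,01111-
  m31 ⊆ -11111,01111-
  m34 ⊆ 10--10 [E]
  m36 ⊆ 1-0100,1001-0
  m38 ⊆ 10--10,1001-0
  m40 ⊆ 1-1000,1010-0
  m42 ⊆ 10--10,1010-0
  m46 ⊆ -01110,10--10
  m51 ⊆ 110011 [E]
  m52 ⊆ -1-100,1-0100
  m56 ⊆ 1-1000,111-00
  m60 ⊆ -1-100,111-00
E = {-1-100, 00-101, 0000-1, 01-010, 10--10, 110011}
Petrick residual → -01110, 01111-, 1-0100, 1-1000
Cover = b'cdef' + bde'f' + a'b'de'f + a'b'c'd'f + a'bd'ef' + a'bcde + ac'de'f' + acd'e'f' + ab'ef' + abc'd'ef  |cover|=10

10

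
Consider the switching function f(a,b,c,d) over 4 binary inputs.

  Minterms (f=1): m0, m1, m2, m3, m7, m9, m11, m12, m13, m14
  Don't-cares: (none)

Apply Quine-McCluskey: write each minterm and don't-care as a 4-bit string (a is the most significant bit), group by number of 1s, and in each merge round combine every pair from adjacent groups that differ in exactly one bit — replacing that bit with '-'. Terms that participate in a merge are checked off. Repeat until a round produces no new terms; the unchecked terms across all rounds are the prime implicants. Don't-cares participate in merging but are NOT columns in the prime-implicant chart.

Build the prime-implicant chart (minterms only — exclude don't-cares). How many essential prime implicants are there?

size-2^0 implicants → 0000(✓)  0001(✓)  0010(✓)  0011(✓)  0111(✓)  1001(✓)  1011(✓)  1100(✓)  1101(✓)  1110(✓)
size-2^1 implicants → -001(✓)  -011(✓)  0-11  00-0(✓)  00-1(✓)  000-(✓)  001-(✓)  1-01  10-1(✓)  11-0  110-
size-2^2 implicants → -0-1  00--
Unchecked terms (primes): -0-1, 0-11, 00--, 1-01, 11-0, 110-
Minterm coverage:
  m0 ⊆ 00-- [E]
  m1 ⊆ -0-1,00--
  m2 ⊆ 00-- [E]
  m3 ⊆ -0-1,0-11,00--
  m7 ⊆ 0-11 [E]
  m9 ⊆ -0-1,1-01
  m11 ⊆ -0-1 [E]
  m12 ⊆ 11-0,110-
  m13 ⊆ 1-01,110-
  m14 ⊆ 11-0 [E]
E = {-0-1, 0-11, 00--, 11-0}

4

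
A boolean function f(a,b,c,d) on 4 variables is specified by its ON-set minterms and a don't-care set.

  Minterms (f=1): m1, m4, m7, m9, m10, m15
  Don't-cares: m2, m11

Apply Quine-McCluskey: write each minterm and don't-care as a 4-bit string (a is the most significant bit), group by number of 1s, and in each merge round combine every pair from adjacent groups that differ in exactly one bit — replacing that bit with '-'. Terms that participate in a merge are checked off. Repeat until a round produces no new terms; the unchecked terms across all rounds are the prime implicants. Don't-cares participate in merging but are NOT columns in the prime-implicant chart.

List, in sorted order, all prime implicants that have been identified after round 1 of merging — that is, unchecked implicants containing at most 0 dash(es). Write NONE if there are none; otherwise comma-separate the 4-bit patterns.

[col 0] 0001*, 0010*, 0100, 0111*, 1001*, 1010*, 1011*, 1111*
[col 1] -001, -010, -111, 1-11, 10-1, 101-
Prime implicants: -001, -010, -111, 0100, 1-11, 10-1, 101-

0100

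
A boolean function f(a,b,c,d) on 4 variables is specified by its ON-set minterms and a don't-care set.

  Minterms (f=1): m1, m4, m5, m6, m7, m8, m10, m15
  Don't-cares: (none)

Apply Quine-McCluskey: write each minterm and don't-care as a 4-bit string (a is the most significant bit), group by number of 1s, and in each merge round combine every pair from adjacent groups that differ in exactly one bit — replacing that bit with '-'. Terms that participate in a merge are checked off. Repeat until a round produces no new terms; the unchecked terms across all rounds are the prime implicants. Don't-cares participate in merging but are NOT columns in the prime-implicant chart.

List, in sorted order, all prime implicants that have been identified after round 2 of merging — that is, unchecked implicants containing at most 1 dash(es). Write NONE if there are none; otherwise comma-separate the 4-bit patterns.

-111, 0-01, 10-0

size-2^0 implicants → 0001(✓)  0100(✓)  0101(✓)  0110(✓)  0111(✓)  1000(✓)  1010(✓)  1111(✓)
size-2^1 implicants → -111  0-01  01-0(✓)  01-1(✓)  010-(✓)  011-(✓)  10-0
size-2^2 implicants → 01--
Unchecked terms (primes): -111, 0-01, 01--, 10-0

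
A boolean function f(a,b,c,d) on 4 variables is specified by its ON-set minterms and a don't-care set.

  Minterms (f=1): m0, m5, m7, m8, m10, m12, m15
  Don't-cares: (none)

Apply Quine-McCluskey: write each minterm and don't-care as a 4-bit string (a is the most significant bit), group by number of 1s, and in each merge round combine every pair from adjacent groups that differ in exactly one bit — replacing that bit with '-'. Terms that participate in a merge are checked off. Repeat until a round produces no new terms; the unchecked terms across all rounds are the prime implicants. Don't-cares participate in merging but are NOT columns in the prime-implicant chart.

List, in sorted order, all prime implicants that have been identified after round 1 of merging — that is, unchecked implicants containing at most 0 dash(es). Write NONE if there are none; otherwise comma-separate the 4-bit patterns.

Round 0: 0000✓ 0101✓ 0111✓ 1000✓ 1010✓ 1100✓ 1111✓
Round 1: -000 -111 01-1 1-00 10-0
PIs = {-000, -111, 01-1, 1-00, 10-0}

NONE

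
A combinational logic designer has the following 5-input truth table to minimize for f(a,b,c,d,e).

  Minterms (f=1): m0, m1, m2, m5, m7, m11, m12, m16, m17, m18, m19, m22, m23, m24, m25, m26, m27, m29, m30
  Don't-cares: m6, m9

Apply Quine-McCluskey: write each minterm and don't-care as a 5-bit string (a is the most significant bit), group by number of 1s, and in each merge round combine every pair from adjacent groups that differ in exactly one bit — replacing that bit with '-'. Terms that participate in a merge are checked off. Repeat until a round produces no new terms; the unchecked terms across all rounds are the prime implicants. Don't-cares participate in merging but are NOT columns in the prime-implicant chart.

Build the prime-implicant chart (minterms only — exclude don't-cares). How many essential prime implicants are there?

size-2^0 implicants → 00000(✓)  00001(✓)  00010(✓)  00101(✓)  00110(✓)  00111(✓)  01001(✓)  01011(✓)  01100  10000(✓)  10001(✓)  10010(✓)  10011(✓)  10110(✓)  10111(✓)  11000(✓)  11001(✓)  11010(✓)  11011(✓)  11101(✓)  11110(✓)
size-2^1 implicants → -0000(✓)  -0001(✓)  -0010(✓)  -0110(✓)  -0111(✓)  -1001(✓)  -1011(✓)  0-001(✓)  00-01  00-10(✓)  000-0(✓)  0000-(✓)  001-1  0011-(✓)  010-1(✓)  1-000(✓)  1-001(✓)  1-010(✓)  1-011(✓)  1-110(✓)  10-10(✓)  10-11(✓)  100-0(✓)  100-1(✓)  1000-(✓)  1001-(✓)  1011-(✓)  11-01  11-10(✓)  110-0(✓)  110-1(✓)  1100-(✓)  1101-(✓)
size-2^2 implicants → --001  -0-10  -00-0  -000-  -011-  -10-1  1--10  1-0-0(✓)  1-0-1(✓)  1-00-(✓)  1-01-(✓)  10-1-  100--(✓)  110--(✓)
size-2^3 implicants → 1-0--
Unchecked terms (primes): --001, -0-10, -00-0, -000-, -011-, -10-1, 00-01, 001-1, 01100, 1--10, 1-0--, 10-1-, 11-01
Minterm coverage:
  m0 ⊆ -00-0,-000-
  m1 ⊆ --001,-000-,00-01
  m2 ⊆ -0-10,-00-0
  m5 ⊆ 00-01,001-1
  m7 ⊆ -011-,001-1
  m11 ⊆ -10-1 [E]
  m12 ⊆ 01100 [E]
  m16 ⊆ -00-0,-000-,1-0--
  m17 ⊆ --001,-000-,1-0--
  m18 ⊆ -0-10,-00-0,1--10,1-0--,10-1-
  m19 ⊆ 1-0--,10-1-
  m22 ⊆ -0-10,-011-,1--10,10-1-
  m23 ⊆ -011-,10-1-
  m24 ⊆ 1-0-- [E]
  m25 ⊆ --001,-10-1,1-0--,11-01
  m26 ⊆ 1--10,1-0--
  m27 ⊆ -10-1,1-0--
  m29 ⊆ 11-01 [E]
  m30 ⊆ 1--10 [E]
E = {-10-1, 01100, 1--10, 1-0--, 11-01}

5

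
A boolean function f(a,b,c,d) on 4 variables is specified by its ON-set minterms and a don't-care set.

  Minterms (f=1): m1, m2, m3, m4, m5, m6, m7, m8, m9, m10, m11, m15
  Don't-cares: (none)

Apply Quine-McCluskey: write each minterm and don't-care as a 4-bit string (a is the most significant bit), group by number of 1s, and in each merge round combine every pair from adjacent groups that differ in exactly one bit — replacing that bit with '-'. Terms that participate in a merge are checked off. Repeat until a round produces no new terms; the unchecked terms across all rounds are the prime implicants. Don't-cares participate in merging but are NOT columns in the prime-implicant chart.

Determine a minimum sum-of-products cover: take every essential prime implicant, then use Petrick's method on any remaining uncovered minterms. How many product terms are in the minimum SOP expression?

size-2^0 implicants → 0001(✓)  0010(✓)  0011(✓)  0100(✓)  0101(✓)  0110(✓)  0111(✓)  1000(✓)  1001(✓)  1010(✓)  1011(✓)  1111(✓)
size-2^1 implicants → -001(✓)  -010(✓)  -011(✓)  -111(✓)  0-01(✓)  0-10(✓)  0-11(✓)  00-1(✓)  001-(✓)  01-0(✓)  01-1(✓)  010-(✓)  011-(✓)  1-11(✓)  10-0(✓)  10-1(✓)  100-(✓)  101-(✓)
size-2^2 implicants → --11  -0-1  -01-  0--1  0-1-  01--  10--
Unchecked terms (primes): --11, -0-1, -01-, 0--1, 0-1-, 01--, 10--
Minterm coverage:
  m1 ⊆ -0-1,0--1
  m2 ⊆ -01-,0-1-
  m3 ⊆ --11,-0-1,-01-,0--1,0-1-
  m4 ⊆ 01-- [E]
  m5 ⊆ 0--1,01--
  m6 ⊆ 0-1-,01--
  m7 ⊆ --11,0--1,0-1-,01--
  m8 ⊆ 10-- [E]
  m9 ⊆ -0-1,10--
  m10 ⊆ -01-,10--
  m11 ⊆ --11,-0-1,-01-,10--
  m15 ⊆ --11 [E]
E = {--11, 01--, 10--}
Petrick residual → -0-1, -01-
Cover = cd + b'd + b'c + a'b + ab'  |cover|=5

5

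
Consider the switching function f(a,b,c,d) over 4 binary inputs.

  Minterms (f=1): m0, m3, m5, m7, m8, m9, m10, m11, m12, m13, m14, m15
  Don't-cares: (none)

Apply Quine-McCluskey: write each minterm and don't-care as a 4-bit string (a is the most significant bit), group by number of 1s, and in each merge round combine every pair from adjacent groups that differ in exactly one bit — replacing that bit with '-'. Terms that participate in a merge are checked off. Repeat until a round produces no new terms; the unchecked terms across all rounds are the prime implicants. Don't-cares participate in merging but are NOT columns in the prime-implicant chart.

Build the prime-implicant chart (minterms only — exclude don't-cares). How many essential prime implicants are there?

size-2^0 implicants → 0000(✓)  0011(✓)  0101(✓)  0111(✓)  1000(✓)  1001(✓)  1010(✓)  1011(✓)  1100(✓)  1101(✓)  1110(✓)  1111(✓)
size-2^1 implicants → -000  -011(✓)  -101(✓)  -111(✓)  0-11(✓)  01-1(✓)  1-00(✓)  1-01(✓)  1-10(✓)  1-11(✓)  10-0(✓)  10-1(✓)  100-(✓)  101-(✓)  11-0(✓)  11-1(✓)  110-(✓)  111-(✓)
size-2^2 implicants → --11  -1-1  1--0(✓)  1--1(✓)  1-0-(✓)  1-1-(✓)  10--(✓)  11--(✓)
size-2^3 implicants → 1---
Unchecked terms (primes): --11, -000, -1-1, 1---
Minterm coverage:
  m0 ⊆ -000 [E]
  m3 ⊆ --11 [E]
  m5 ⊆ -1-1 [E]
  m7 ⊆ --11,-1-1
  m8 ⊆ -000,1---
  m9 ⊆ 1--- [E]
  m10 ⊆ 1--- [E]
  m11 ⊆ --11,1---
  m12 ⊆ 1--- [E]
  m13 ⊆ -1-1,1---
  m14 ⊆ 1--- [E]
  m15 ⊆ --11,-1-1,1---
E = {--11, -000, -1-1, 1---}

4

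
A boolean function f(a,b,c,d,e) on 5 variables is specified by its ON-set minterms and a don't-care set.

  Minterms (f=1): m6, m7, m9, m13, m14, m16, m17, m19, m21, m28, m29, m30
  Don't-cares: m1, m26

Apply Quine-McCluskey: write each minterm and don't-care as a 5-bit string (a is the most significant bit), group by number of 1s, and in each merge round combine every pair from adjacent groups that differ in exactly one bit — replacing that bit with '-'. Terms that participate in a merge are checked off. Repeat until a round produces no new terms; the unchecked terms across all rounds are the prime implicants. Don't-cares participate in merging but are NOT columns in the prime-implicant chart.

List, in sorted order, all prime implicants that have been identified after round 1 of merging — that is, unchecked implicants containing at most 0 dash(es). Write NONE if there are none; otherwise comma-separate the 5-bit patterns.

NONE

Round 0: 00001✓ 00110✓ 00111✓ 01001✓ 01101✓ 01110✓ 10000✓ 10001✓ 10011✓ 10101✓ 11010✓ 11100✓ 11101✓ 11110✓
Round 1: -0001 -1101 -1110 0-001 0-110 0011- 01-01 1-101 10-01 100-1 1000- 11-10 111-0 1110-
PIs = {-0001, -1101, -1110, 0-001, 0-110, 0011-, 01-01, 1-101, 10-01, 100-1, 1000-, 11-10, 111-0, 1110-}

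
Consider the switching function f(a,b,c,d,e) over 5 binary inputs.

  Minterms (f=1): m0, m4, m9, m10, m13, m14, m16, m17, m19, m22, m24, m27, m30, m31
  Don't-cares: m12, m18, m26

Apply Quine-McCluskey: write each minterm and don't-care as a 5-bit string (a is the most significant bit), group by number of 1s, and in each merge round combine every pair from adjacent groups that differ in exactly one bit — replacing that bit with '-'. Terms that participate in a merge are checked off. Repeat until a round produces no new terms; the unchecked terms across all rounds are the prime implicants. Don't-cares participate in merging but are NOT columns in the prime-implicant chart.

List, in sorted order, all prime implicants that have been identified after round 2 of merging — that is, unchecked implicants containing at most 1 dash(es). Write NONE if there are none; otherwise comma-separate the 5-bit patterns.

-0000, 0-100, 00-00, 01-01, 011-0, 0110-

[col 0] 00000*, 00100*, 01001*, 01010*, 01100*, 01101*, 01110*, 10000*, 10001*, 10010*, 10011*, 10110*, 11000*, 11010*, 11011*, 11110*, 11111*
[col 1] -0000, -1010*, -1110*, 0-100, 00-00, 01-01, 01-10*, 011-0, 0110-, 1-000*, 1-010*, 1-011*, 1-110*, 10-10*, 100-0*, 100-1*, 1000-*, 1001-*, 11-10*, 11-11*, 110-0*, 1101-*, 1111-*
[col 2] -1-10, 1--10, 1-0-0, 1-01-, 100--, 11-1-
Prime implicants: -0000, -1-10, 0-100, 00-00, 01-01, 011-0, 0110-, 1--10, 1-0-0, 1-01-, 100--, 11-1-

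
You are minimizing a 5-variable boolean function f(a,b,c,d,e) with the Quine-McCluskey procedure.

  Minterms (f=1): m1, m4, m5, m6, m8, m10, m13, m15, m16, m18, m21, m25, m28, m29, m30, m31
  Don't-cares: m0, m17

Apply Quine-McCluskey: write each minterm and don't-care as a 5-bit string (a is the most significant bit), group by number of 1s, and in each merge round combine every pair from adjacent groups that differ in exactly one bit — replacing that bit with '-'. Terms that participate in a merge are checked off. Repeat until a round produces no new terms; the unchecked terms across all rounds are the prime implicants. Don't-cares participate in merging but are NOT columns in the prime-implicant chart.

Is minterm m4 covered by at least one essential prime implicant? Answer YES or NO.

YES

Round 0: 00000✓ 00001✓ 00100✓ 00101✓ 00110✓ 01000✓ 01010✓ 01101✓ 01111✓ 10000✓ 10001✓ 10010✓ 10101✓ 11001✓ 11100✓ 11101✓ 11110✓ 11111✓
Round 1: -0000✓ -0001✓ -0101✓ -1101✓ -1111✓ 0-000 0-101✓ 00-00✓ 00-01✓ 0000-✓ 001-0 0010-✓ 010-0 011-1✓ 1-001✓ 1-101✓ 10-01✓ 100-0 1000-✓ 11-01✓ 111-0✓ 111-1✓ 1110-✓ 1111-✓
Round 2: --101 -0-01 -000- -11-1 00-0- 1--01 111--
PIs = {--101, -0-01, -000-, -11-1, 0-000, 00-0-, 001-0, 010-0, 1--01, 100-0, 111--}
Coverage chart:
  m1: -0-01,-000-,00-0-
  m4: 00-0-,001-0
  m5: --101,-0-01,00-0-
  m6: 001-0 ←essential
  m8: 0-000,010-0
  m10: 010-0 ←essential
  m13: --101,-11-1
  m15: -11-1 ←essential
  m16: -000-,100-0
  m18: 100-0 ←essential
  m21: --101,-0-01,1--01
  m25: 1--01 ←essential
  m28: 111-- ←essential
  m29: --101,-11-1,1--01,111--
  m30: 111-- ←essential
  m31: -11-1,111--
Essential: -11-1, 001-0, 010-0, 1--01, 100-0, 111--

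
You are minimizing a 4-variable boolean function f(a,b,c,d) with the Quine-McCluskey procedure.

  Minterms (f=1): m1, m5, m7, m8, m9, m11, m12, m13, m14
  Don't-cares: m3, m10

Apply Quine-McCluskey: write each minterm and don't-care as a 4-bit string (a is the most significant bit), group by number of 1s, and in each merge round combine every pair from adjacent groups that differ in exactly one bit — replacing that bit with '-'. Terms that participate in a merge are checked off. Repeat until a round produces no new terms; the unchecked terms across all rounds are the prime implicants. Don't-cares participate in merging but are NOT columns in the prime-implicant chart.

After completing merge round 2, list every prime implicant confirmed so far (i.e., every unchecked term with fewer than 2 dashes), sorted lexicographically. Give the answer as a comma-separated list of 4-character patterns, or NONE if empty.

NONE

[col 0] 0001*, 0011*, 0101*, 0111*, 1000*, 1001*, 1010*, 1011*, 1100*, 1101*, 1110*
[col 1] -001*, -011*, -101*, 0-01*, 0-11*, 00-1*, 01-1*, 1-00*, 1-01*, 1-10*, 10-0*, 10-1*, 100-*, 101-*, 11-0*, 110-*
[col 2] --01, -0-1, 0--1, 1--0, 1-0-, 10--
Prime implicants: --01, -0-1, 0--1, 1--0, 1-0-, 10--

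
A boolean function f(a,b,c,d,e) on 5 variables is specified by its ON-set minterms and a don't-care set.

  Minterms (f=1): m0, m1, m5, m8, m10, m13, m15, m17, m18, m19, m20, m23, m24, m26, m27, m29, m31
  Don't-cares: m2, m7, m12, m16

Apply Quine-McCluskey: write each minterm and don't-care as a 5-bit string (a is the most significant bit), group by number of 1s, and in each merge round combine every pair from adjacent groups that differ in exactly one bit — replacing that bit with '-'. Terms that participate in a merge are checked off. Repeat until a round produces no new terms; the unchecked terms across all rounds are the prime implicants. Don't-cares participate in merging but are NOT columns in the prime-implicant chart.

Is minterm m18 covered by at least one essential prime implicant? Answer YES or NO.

YES

size-2^0 implicants → 00000(✓)  00001(✓)  00010(✓)  00101(✓)  00111(✓)  01000(✓)  01010(✓)  01100(✓)  01101(✓)  01111(✓)  10000(✓)  10001(✓)  10010(✓)  10011(✓)  10100(✓)  10111(✓)  11000(✓)  11010(✓)  11011(✓)  11101(✓)  11111(✓)
size-2^1 implicants → -0000(✓)  -0001(✓)  -0010(✓)  -0111(✓)  -1000(✓)  -1010(✓)  -1101(✓)  -1111(✓)  0-000(✓)  0-010(✓)  0-101(✓)  0-111(✓)  00-01  000-0(✓)  0000-(✓)  001-1(✓)  01-00  010-0(✓)  011-1(✓)  0110-  1-000(✓)  1-010(✓)  1-011(✓)  1-111(✓)  10-00  10-11(✓)  100-0(✓)  100-1(✓)  1000-(✓)  1001-(✓)  11-11(✓)  110-0(✓)  1101-(✓)  111-1(✓)
size-2^2 implicants → --000(✓)  --010(✓)  --111  -00-0(✓)  -000-  -10-0(✓)  -11-1  0-0-0(✓)  0-1-1  1--11  1-0-0(✓)  1-01-  100--
size-2^3 implicants → --0-0
Unchecked terms (primes): --0-0, --111, -000-, -11-1, 0-1-1, 00-01, 01-00, 0110-, 1--11, 1-01-, 10-00, 100--
Minterm coverage:
  m0 ⊆ --0-0,-000-
  m1 ⊆ -000-,00-01
  m5 ⊆ 0-1-1,00-01
  m8 ⊆ --0-0,01-00
  m10 ⊆ --0-0 [E]
  m13 ⊆ -11-1,0-1-1,0110-
  m15 ⊆ --111,-11-1,0-1-1
  m17 ⊆ -000-,100--
  m18 ⊆ --0-0,1-01-,100--
  m19 ⊆ 1--11,1-01-,100--
  m20 ⊆ 10-00 [E]
  m23 ⊆ --111,1--11
  m24 ⊆ --0-0 [E]
  m26 ⊆ --0-0,1-01-
  m27 ⊆ 1--11,1-01-
  m29 ⊆ -11-1 [E]
  m31 ⊆ --111,-11-1,1--11
E = {--0-0, -11-1, 10-00}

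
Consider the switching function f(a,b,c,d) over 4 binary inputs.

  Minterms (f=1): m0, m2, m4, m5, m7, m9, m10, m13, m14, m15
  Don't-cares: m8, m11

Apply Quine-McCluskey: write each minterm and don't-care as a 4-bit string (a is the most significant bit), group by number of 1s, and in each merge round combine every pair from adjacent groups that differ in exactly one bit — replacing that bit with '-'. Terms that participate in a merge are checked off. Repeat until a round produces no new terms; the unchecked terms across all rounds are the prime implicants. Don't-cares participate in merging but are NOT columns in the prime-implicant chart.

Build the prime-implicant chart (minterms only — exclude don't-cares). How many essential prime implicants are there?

Round 0: 0000✓ 0010✓ 0100✓ 0101✓ 0111✓ 1000✓ 1001✓ 1010✓ 1011✓ 1101✓ 1110✓ 1111✓
Round 1: -000✓ -010✓ -101✓ -111✓ 0-00 00-0✓ 01-1✓ 010- 1-01✓ 1-10✓ 1-11✓ 10-0✓ 10-1✓ 100-✓ 101-✓ 11-1✓ 111-✓
Round 2: -0-0 -1-1 1--1 1-1- 10--
PIs = {-0-0, -1-1, 0-00, 010-, 1--1, 1-1-, 10--}
Coverage chart:
  m0: -0-0,0-00
  m2: -0-0 ←essential
  m4: 0-00,010-
  m5: -1-1,010-
  m7: -1-1 ←essential
  m9: 1--1,10--
  m10: -0-0,1-1-,10--
  m13: -1-1,1--1
  m14: 1-1- ←essential
  m15: -1-1,1--1,1-1-
Essential: -0-0, -1-1, 1-1-

3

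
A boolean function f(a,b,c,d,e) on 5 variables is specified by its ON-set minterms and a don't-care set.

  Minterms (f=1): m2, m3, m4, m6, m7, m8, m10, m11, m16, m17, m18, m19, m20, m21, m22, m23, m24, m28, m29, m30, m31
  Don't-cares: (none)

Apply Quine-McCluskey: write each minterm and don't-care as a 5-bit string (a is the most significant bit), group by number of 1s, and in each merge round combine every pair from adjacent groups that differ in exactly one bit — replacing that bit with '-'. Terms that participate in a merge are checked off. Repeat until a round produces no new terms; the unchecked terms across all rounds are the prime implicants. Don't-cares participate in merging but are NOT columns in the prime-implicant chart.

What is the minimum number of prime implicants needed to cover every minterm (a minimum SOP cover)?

6

size-2^0 implicants → 00010(✓)  00011(✓)  00100(✓)  00110(✓)  00111(✓)  01000(✓)  01010(✓)  01011(✓)  10000(✓)  10001(✓)  10010(✓)  10011(✓)  10100(✓)  10101(✓)  10110(✓)  10111(✓)  11000(✓)  11100(✓)  11101(✓)  11110(✓)  11111(✓)
size-2^1 implicants → -0010(✓)  -0011(✓)  -0100(✓)  -0110(✓)  -0111(✓)  -1000  0-010(✓)  0-011(✓)  00-10(✓)  00-11(✓)  0001-(✓)  001-0(✓)  0011-(✓)  010-0  0101-(✓)  1-000(✓)  1-100(✓)  1-101(✓)  1-110(✓)  1-111(✓)  10-00(✓)  10-01(✓)  10-10(✓)  10-11(✓)  100-0(✓)  100-1(✓)  1000-(✓)  1001-(✓)  101-0(✓)  101-1(✓)  1010-(✓)  1011-(✓)  11-00(✓)  111-0(✓)  111-1(✓)  1110-(✓)  1111-(✓)
size-2^2 implicants → -0-10(✓)  -0-11(✓)  -001-(✓)  -01-0  -011-(✓)  0-01-  00-1-(✓)  1--00  1-1-0(✓)  1-1-1(✓)  1-10-(✓)  1-11-(✓)  10--0(✓)  10--1(✓)  10-0-(✓)  10-1-(✓)  100--(✓)  101--(✓)  111--(✓)
size-2^3 implicants → -0-1-  1-1--  10---
Unchecked terms (primes): -0-1-, -01-0, -1000, 0-01-, 010-0, 1--00, 1-1--, 10---
Minterm coverage:
  m2 ⊆ -0-1-,0-01-
  m3 ⊆ -0-1-,0-01-
  m4 ⊆ -01-0 [E]
  m6 ⊆ -0-1-,-01-0
  m7 ⊆ -0-1- [E]
  m8 ⊆ -1000,010-0
  m10 ⊆ 0-01-,010-0
  m11 ⊆ 0-01- [E]
  m16 ⊆ 1--00,10---
  m17 ⊆ 10--- [E]
  m18 ⊆ -0-1-,10---
  m19 ⊆ -0-1-,10---
  m20 ⊆ -01-0,1--00,1-1--,10---
  m21 ⊆ 1-1--,10---
  m22 ⊆ -0-1-,-01-0,1-1--,10---
  m23 ⊆ -0-1-,1-1--,10---
  m24 ⊆ -1000,1--00
  m28 ⊆ 1--00,1-1--
  m29 ⊆ 1-1-- [E]
  m30 ⊆ 1-1-- [E]
  m31 ⊆ 1-1-- [E]
E = {-0-1-, -01-0, 0-01-, 1-1--, 10---}
Petrick residual → -1000
Cover = b'd + b'ce' + bc'd'e' + a'c'd + ac + ab'  |cover|=6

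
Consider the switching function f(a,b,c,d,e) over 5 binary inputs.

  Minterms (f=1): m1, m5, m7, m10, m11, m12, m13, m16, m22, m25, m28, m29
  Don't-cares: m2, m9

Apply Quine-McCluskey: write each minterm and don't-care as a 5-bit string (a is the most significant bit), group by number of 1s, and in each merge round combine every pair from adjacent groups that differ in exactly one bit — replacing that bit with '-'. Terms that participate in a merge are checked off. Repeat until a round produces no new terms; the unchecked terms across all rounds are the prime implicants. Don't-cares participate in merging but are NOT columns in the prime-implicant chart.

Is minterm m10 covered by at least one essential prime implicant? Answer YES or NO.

NO

size-2^0 implicants → 00001(✓)  00010(✓)  00101(✓)  00111(✓)  01001(✓)  01010(✓)  01011(✓)  01100(✓)  01101(✓)  10000  10110  11001(✓)  11100(✓)  11101(✓)
size-2^1 implicants → -1001(✓)  -1100(✓)  -1101(✓)  0-001(✓)  0-010  0-101(✓)  00-01(✓)  001-1  01-01(✓)  010-1  0101-  0110-(✓)  11-01(✓)  1110-(✓)
size-2^2 implicants → -1-01  -110-  0--01
Unchecked terms (primes): -1-01, -110-, 0--01, 0-010, 001-1, 010-1, 0101-, 10000, 10110
Minterm coverage:
  m1 ⊆ 0--01 [E]
  m5 ⊆ 0--01,001-1
  m7 ⊆ 001-1 [E]
  m10 ⊆ 0-010,0101-
  m11 ⊆ 010-1,0101-
  m12 ⊆ -110- [E]
  m13 ⊆ -1-01,-110-,0--01
  m16 ⊆ 10000 [E]
  m22 ⊆ 10110 [E]
  m25 ⊆ -1-01 [E]
  m28 ⊆ -110- [E]
  m29 ⊆ -1-01,-110-
E = {-1-01, -110-, 0--01, 001-1, 10000, 10110}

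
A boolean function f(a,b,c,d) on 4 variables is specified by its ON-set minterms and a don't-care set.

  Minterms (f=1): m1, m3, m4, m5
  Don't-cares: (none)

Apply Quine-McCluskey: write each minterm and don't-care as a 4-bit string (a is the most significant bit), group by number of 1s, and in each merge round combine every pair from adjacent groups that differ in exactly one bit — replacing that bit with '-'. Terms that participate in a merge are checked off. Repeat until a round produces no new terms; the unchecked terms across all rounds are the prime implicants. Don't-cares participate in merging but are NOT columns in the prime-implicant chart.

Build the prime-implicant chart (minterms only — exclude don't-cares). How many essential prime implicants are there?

size-2^0 implicants → 0001(✓)  0011(✓)  0100(✓)  0101(✓)
size-2^1 implicants → 0-01  00-1  010-
Unchecked terms (primes): 0-01, 00-1, 010-
Minterm coverage:
  m1 ⊆ 0-01,00-1
  m3 ⊆ 00-1 [E]
  m4 ⊆ 010- [E]
  m5 ⊆ 0-01,010-
E = {00-1, 010-}

2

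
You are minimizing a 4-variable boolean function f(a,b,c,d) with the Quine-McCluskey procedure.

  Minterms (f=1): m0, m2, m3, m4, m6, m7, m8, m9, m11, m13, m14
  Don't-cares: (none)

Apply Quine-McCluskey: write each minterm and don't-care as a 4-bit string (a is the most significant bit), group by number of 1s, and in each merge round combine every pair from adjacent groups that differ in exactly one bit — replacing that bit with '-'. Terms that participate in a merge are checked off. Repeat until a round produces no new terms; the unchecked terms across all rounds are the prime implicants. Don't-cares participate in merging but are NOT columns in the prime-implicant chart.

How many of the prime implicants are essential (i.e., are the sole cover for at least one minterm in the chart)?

size-2^0 implicants → 0000(✓)  0010(✓)  0011(✓)  0100(✓)  0110(✓)  0111(✓)  1000(✓)  1001(✓)  1011(✓)  1101(✓)  1110(✓)
size-2^1 implicants → -000  -011  -110  0-00(✓)  0-10(✓)  0-11(✓)  00-0(✓)  001-(✓)  01-0(✓)  011-(✓)  1-01  10-1  100-
size-2^2 implicants → 0--0  0-1-
Unchecked terms (primes): -000, -011, -110, 0--0, 0-1-, 1-01, 10-1, 100-
Minterm coverage:
  m0 ⊆ -000,0--0
  m2 ⊆ 0--0,0-1-
  m3 ⊆ -011,0-1-
  m4 ⊆ 0--0 [E]
  m6 ⊆ -110,0--0,0-1-
  m7 ⊆ 0-1- [E]
  m8 ⊆ -000,100-
  m9 ⊆ 1-01,10-1,100-
  m11 ⊆ -011,10-1
  m13 ⊆ 1-01 [E]
  m14 ⊆ -110 [E]
E = {-110, 0--0, 0-1-, 1-01}

4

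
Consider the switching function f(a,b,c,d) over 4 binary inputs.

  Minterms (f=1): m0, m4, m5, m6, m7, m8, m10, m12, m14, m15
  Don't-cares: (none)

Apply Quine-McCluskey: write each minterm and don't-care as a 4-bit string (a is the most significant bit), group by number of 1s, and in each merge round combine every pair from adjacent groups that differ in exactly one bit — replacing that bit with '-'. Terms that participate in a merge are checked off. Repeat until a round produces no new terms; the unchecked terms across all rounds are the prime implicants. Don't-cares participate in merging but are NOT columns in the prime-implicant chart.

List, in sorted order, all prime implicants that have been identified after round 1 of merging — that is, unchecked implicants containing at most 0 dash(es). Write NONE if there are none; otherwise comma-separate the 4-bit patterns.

[col 0] 0000*, 0100*, 0101*, 0110*, 0111*, 1000*, 1010*, 1100*, 1110*, 1111*
[col 1] -000*, -100*, -110*, -111*, 0-00*, 01-0*, 01-1*, 010-*, 011-*, 1-00*, 1-10*, 10-0*, 11-0*, 111-*
[col 2] --00, -1-0, -11-, 01--, 1--0
Prime implicants: --00, -1-0, -11-, 01--, 1--0

NONE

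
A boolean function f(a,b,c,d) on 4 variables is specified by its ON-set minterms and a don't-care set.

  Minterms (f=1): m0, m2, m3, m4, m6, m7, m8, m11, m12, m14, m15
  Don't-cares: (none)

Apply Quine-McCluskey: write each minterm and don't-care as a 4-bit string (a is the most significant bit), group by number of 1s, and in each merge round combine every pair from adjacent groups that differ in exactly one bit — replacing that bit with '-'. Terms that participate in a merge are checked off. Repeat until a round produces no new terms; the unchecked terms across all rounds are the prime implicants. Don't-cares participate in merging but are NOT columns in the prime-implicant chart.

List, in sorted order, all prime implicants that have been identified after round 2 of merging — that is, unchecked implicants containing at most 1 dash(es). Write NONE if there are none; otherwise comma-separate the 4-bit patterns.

Round 0: 0000✓ 0010✓ 0011✓ 0100✓ 0110✓ 0111✓ 1000✓ 1011✓ 1100✓ 1110✓ 1111✓
Round 1: -000✓ -011✓ -100✓ -110✓ -111✓ 0-00✓ 0-10✓ 0-11✓ 00-0✓ 001-✓ 01-0✓ 011-✓ 1-00✓ 1-11✓ 11-0✓ 111-✓
Round 2: --00 --11 -1-0 -11- 0--0 0-1-
PIs = {--00, --11, -1-0, -11-, 0--0, 0-1-}

NONE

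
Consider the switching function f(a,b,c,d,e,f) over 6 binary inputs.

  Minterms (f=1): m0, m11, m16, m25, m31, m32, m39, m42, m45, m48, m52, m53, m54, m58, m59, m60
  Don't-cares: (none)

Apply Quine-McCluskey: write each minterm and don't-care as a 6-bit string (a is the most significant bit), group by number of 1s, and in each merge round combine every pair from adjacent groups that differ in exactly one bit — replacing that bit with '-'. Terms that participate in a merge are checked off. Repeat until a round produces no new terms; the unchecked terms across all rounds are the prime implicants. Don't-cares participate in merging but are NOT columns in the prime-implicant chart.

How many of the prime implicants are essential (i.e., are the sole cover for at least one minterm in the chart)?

11

size-2^0 implicants → 000000(✓)  001011  010000(✓)  011001  011111  100000(✓)  100111  101010(✓)  101101  110000(✓)  110100(✓)  110101(✓)  110110(✓)  111010(✓)  111011(✓)  111100(✓)
size-2^1 implicants → -00000(✓)  -10000(✓)  0-0000(✓)  1-0000(✓)  1-1010  11-100  110-00  1101-0  11010-  11101-
size-2^2 implicants → --0000
Unchecked terms (primes): --0000, 001011, 011001, 011111, 1-1010, 100111, 101101, 11-100, 110-00, 1101-0, 11010-, 11101-
Minterm coverage:
  m0 ⊆ --0000 [E]
  m11 ⊆ 001011 [E]
  m16 ⊆ --0000 [E]
  m25 ⊆ 011001 [E]
  m31 ⊆ 011111 [E]
  m32 ⊆ --0000 [E]
  m39 ⊆ 100111 [E]
  m42 ⊆ 1-1010 [E]
  m45 ⊆ 101101 [E]
  m48 ⊆ --0000,110-00
  m52 ⊆ 11-100,110-00,1101-0,11010-
  m53 ⊆ 11010- [E]
  m54 ⊆ 1101-0 [E]
  m58 ⊆ 1-1010,11101-
  m59 ⊆ 11101- [E]
  m60 ⊆ 11-100 [E]
E = {--0000, 001011, 011001, 011111, 1-1010, 100111, 101101, 11-100, 1101-0, 11010-, 11101-}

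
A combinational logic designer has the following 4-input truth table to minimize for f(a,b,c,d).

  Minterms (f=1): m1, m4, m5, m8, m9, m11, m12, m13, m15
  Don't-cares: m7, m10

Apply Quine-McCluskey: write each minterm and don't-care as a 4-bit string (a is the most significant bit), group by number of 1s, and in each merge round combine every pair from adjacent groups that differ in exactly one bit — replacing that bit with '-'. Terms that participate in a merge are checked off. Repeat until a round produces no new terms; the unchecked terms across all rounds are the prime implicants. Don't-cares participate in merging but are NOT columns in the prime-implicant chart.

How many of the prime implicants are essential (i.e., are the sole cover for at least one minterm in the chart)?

Round 0: 0001✓ 0100✓ 0101✓ 0111✓ 1000✓ 1001✓ 1010✓ 1011✓ 1100✓ 1101✓ 1111✓
Round 1: -001✓ -100✓ -101✓ -111✓ 0-01✓ 01-1✓ 010-✓ 1-00✓ 1-01✓ 1-11✓ 10-0✓ 10-1✓ 100-✓ 101-✓ 11-1✓ 110-✓
Round 2: --01 -1-1 -10- 1--1 1-0- 10--
PIs = {--01, -1-1, -10-, 1--1, 1-0-, 10--}
Coverage chart:
  m1: --01 ←essential
  m4: -10- ←essential
  m5: --01,-1-1,-10-
  m8: 1-0-,10--
  m9: --01,1--1,1-0-,10--
  m11: 1--1,10--
  m12: -10-,1-0-
  m13: --01,-1-1,-10-,1--1,1-0-
  m15: -1-1,1--1
Essential: --01, -10-

2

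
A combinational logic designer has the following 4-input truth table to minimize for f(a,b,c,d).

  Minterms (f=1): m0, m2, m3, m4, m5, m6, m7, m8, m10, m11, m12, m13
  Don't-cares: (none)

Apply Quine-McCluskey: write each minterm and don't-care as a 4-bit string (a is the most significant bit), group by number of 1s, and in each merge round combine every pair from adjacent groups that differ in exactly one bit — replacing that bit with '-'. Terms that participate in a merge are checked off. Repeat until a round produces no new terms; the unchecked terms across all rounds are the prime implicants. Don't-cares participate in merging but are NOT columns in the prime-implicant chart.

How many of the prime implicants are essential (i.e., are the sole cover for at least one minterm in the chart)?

2

size-2^0 implicants → 0000(✓)  0010(✓)  0011(✓)  0100(✓)  0101(✓)  0110(✓)  0111(✓)  1000(✓)  1010(✓)  1011(✓)  1100(✓)  1101(✓)
size-2^1 implicants → -000(✓)  -010(✓)  -011(✓)  -100(✓)  -101(✓)  0-00(✓)  0-10(✓)  0-11(✓)  00-0(✓)  001-(✓)  01-0(✓)  01-1(✓)  010-(✓)  011-(✓)  1-00(✓)  10-0(✓)  101-(✓)  110-(✓)
size-2^2 implicants → --00  -0-0  -01-  -10-  0--0  0-1-  01--
Unchecked terms (primes): --00, -0-0, -01-, -10-, 0--0, 0-1-, 01--
Minterm coverage:
  m0 ⊆ --00,-0-0,0--0
  m2 ⊆ -0-0,-01-,0--0,0-1-
  m3 ⊆ -01-,0-1-
  m4 ⊆ --00,-10-,0--0,01--
  m5 ⊆ -10-,01--
  m6 ⊆ 0--0,0-1-,01--
  m7 ⊆ 0-1-,01--
  m8 ⊆ --00,-0-0
  m10 ⊆ -0-0,-01-
  m11 ⊆ -01- [E]
  m12 ⊆ --00,-10-
  m13 ⊆ -10- [E]
E = {-01-, -10-}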